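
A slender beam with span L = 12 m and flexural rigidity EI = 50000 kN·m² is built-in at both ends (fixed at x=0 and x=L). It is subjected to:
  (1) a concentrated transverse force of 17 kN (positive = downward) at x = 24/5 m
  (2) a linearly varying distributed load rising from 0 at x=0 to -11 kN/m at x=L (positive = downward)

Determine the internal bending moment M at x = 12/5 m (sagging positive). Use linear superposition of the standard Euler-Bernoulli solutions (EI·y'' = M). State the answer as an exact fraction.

Load 1 — point force P=17 kN at a=24/5 m (b=L-a=36/5):
  M_1 = Pb²(3a+b)x/L³ - Pab²/L²  [x≤a] = 17·(36/5)²·(3·(24/5)+(36/5))·(12/5)/12³ - 17·(24/5)·(36/5)²/12² = -1836/625 kN·m
Load 2 — triangular load w₀=-11 kN/m (0→w₀ over full span):
  M_2 = 3w₀Lx/20 - w₀L²/30 - w₀x³/(6L) = 3·(-11)·12·(12/5)/20 - (-11)·12²/30 - (-11)·(12/5)³/(6·12) = 924/125 kN·m
Superposition: M = Σ M_i = 2784/625 kN·m ≈ 4.454400 kN·m

M(12/5) = 2784/625 kN·m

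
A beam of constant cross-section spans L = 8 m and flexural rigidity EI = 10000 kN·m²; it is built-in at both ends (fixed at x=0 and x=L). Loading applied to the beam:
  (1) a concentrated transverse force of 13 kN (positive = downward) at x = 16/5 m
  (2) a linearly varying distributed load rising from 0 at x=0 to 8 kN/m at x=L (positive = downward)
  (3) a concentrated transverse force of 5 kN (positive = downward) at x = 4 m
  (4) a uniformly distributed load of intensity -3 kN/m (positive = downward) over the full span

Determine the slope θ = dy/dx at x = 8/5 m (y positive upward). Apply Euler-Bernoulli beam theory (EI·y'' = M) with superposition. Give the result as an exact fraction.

Load 1 — point force P=13 kN at a=16/5 m (b=L-a=24/5):
  θ_1 = -Pb²x(2aL-(3a+b)x)/(2L³EI)  [x≤a] = -13·(24/5)²·(8/5)·(2·(16/5)·8-(3·(16/5)+(24/5))·(8/5))/(2·8³·10000) = -2574/1953125 rad
Load 2 — triangular load w₀=8 kN/m (0→w₀ over full span):
  θ_2 = -w₀(2x(L-x)(L-2x)(x+2L)+x²(L-x)²)/(120LEI) = -8·(2·(8/5)·(8-(8/5))·(8-2·(8/5))·((8/5)+2·8)+(8/5)²·(8-(8/5))²)/(120·8·10000) = -1792/1171875 rad
Load 3 — point force P=5 kN at a=4 m (b=L-a=4):
  θ_3 = -Pb²x(2aL-(3a+b)x)/(2L³EI)  [x≤a] = -5·4²·(8/5)·(2·4·8-(3·4+4)·(8/5))/(2·8³·10000) = -3/6250 rad
Load 4 — uniform load w=-3 kN/m over full span:
  θ_4 = -wx(L-x)(L-2x)/(12EI) = -(-3)·(8/5)·(8-(8/5))·(8-2·(8/5))/(12·10000) = 96/78125 rad
Superposition: θ = Σ θ_i = -24589/11718750 rad ≈ -0.002098 rad

θ(8/5) = -24589/11718750 rad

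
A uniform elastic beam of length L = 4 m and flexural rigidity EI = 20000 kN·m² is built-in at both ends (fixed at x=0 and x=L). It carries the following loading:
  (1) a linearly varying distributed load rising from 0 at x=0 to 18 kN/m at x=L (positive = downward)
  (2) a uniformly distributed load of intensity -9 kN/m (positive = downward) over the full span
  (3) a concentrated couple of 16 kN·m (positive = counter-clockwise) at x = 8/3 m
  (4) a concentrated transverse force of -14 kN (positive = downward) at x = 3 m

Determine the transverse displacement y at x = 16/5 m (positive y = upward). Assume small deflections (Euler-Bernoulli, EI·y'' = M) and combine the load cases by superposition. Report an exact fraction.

Load 1 — triangular load w₀=18 kN/m (0→w₀ over full span):
  y_1 = -w₀x²(L-x)²(x+2L)/(120LEI) = -18·(16/5)²·(4-(16/5))²·((16/5)+2·4)/(120·4·20000) = -1344/9765625 m
Load 2 — uniform load w=-9 kN/m over full span:
  y_2 = -wx²(L-x)²/(24EI) = -(-9)·(16/5)²·(4-(16/5))²/(24·20000) = 48/390625 m
Load 3 — applied couple M₀=16 kN·m at a=8/3 m (b=L-a=4/3):
  y_3 = (R_Ax³/6 - M_Ax²/2 - M₀(x-a)²/2)/EI  [x>a] with R_A=16/3, M_A=16/3 = ((16/3)·(16/5)³/6 - (16/3)·(16/5)²/2 - 16·((16/5)-(8/3))²/2)/20000 = -16/703125 m
Load 4 — point force P=-14 kN at a=3 m (b=L-a=1):
  y_4 = -Pa²(L-x)²(3bL-(3b+a)(L-x))/(6L³EI)  [x>a] = -(-14)·3²·(4-(16/5))²·(3·1·4-(3·1+3)·(4-(16/5)))/(6·4³·20000) = 189/2500000 m
Superposition: y = Σ y_i = 107153/2812500000 m ≈ 0.000038 m

y(16/5) = 107153/2812500000 m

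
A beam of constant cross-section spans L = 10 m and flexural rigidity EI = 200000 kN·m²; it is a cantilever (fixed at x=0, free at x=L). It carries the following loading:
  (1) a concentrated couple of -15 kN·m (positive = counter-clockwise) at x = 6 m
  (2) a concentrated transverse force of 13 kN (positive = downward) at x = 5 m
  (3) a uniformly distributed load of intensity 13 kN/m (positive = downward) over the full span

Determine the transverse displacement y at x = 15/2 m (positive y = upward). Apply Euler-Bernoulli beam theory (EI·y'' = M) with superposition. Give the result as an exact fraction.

y(15/2) = -937529/15360000 m

Load 1 — applied couple M₀=-15 kN·m at a=6 m (b=L-a=4):
  y_1 = M₀a(2x-a)/(2EI)  [x>a] = (-15)·6·(2·(15/2)-6)/(2·200000) = -81/40000 m
Load 2 — point force P=13 kN at a=5 m (b=L-a=5):
  y_2 = -Pa²(3x-a)/(6EI)  [x>a] = -13·5²·(3·(15/2)-5)/(6·200000) = -91/19200 m
Load 3 — uniform load w=13 kN/m over full span:
  y_3 = -wx²(x²-4Lx+6L²)/(24EI) = -13·(15/2)²·((15/2)²-4·10·(15/2)+6·10²)/(24·200000) = -2223/40960 m
Superposition: y = Σ y_i = -937529/15360000 m ≈ -0.061037 m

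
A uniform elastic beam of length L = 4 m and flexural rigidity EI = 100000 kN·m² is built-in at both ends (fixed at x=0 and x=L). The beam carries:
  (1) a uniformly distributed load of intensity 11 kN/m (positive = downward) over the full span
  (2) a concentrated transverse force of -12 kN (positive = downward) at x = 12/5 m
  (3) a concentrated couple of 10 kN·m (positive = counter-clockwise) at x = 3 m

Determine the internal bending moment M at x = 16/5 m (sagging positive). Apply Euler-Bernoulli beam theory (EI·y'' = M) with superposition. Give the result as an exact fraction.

M(16/5) = -60307/15000 kN·m

Load 1 — uniform load w=11 kN/m over full span:
  M_1 = wLx/2 - wL²/12 - wx²/2 = 11·4·(16/5)/2 - 11·4²/12 - 11·(16/5)²/2 = -44/75 kN·m
Load 2 — point force P=-12 kN at a=12/5 m (b=L-a=8/5):
  M_2 = Pa²(a+3b)(L-x)/L³ - Pa²b/L²  [x>a] = (-12)·(12/5)²·((12/5)+3·(8/5))·(4-(16/5))/4³ - (-12)·(12/5)²·(8/5)/4² = 432/625 kN·m
Load 3 — applied couple M₀=10 kN·m at a=3 m (b=L-a=1):
  M_3 = R_Ax - M_A - M₀  [x>a] with R_A=45/16, M_A=25/8 = (45/16)·(16/5) - (25/8) - 10 = -33/8 kN·m
Superposition: M = Σ M_i = -60307/15000 kN·m ≈ -4.020467 kN·m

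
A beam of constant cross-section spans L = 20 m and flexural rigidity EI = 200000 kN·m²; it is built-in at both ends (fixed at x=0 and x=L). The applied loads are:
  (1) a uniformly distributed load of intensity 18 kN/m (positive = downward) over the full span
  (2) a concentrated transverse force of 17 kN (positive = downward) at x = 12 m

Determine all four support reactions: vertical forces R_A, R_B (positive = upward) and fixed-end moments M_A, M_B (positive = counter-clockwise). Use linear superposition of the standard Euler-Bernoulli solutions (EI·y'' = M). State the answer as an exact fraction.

Load 1 — uniform load w=18 kN/m over full span:
  R_A = wL/2 = 18·20/2 = 180 kN
  M_A = wL²/12 = 18·20²/12 = 600 kN·m
  R_B = wL/2 = 18·20/2 = 180 kN
  M_B = -wL²/12 = -18·20²/12 = -600 kN·m
Load 2 — point force P=17 kN at a=12 m (b=L-a=8):
  R_A = Pb²(3a+b)/L³ = 17·8²·(3·12+8)/20³ = 748/125 kN
  M_A = Pab²/L² = 17·12·8²/20² = 816/25 kN·m
  R_B = Pa²(a+3b)/L³ = 17·12²·(12+3·8)/20³ = 1377/125 kN
  M_B = -Pa²b/L² = -17·12²·8/20² = -1224/25 kN·m
Superposition: R_A = 23248/125 kN, M_A = 15816/25 kN·m, R_B = 23877/125 kN, M_B = -16224/25 kN·m

R_A = 23248/125 kN, M_A = 15816/25 kN·m, R_B = 23877/125 kN, M_B = -16224/25 kN·m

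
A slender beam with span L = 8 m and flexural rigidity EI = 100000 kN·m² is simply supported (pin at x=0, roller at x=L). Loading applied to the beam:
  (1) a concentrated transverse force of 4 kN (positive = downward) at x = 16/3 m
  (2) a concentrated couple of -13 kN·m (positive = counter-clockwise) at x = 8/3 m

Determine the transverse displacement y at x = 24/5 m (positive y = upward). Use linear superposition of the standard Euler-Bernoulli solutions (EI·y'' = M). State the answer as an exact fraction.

Load 1 — point force P=4 kN at a=16/3 m (b=L-a=8/3):
  y_1 = -Pbx(L²-b²-x²)/(6LEI)  [x≤a] = -4·(8/3)·(24/5)·(8²-(8/3)²-(24/5)²)/(6·8·100000) = -3808/10546875 m
Load 2 — applied couple M₀=-13 kN·m at a=8/3 m (b=L-a=16/3):
  y_2 = (M₀x³/(6L)-M₀(x-a)²/2+C₁x)/EI  [x>a] with C₁=M₀(3b²-L²)/(6L)=-52/9 = ((-13)·(24/5)³/(6·8)-(-13)·((24/5)-(8/3))²/2+(-52/9)·(24/5))/100000 = -988/3515625 m
Superposition: y = Σ y_i = -6772/10546875 m ≈ -0.000642 m

y(24/5) = -6772/10546875 m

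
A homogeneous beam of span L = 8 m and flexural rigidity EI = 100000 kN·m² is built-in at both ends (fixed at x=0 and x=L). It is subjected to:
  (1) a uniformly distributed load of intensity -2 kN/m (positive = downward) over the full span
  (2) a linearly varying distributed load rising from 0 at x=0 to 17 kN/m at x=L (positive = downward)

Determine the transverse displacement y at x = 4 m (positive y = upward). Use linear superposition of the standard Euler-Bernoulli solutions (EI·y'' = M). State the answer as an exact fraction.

y(4) = -13/18750 m

Load 1 — uniform load w=-2 kN/m over full span:
  y_1 = -wx²(L-x)²/(24EI) = -(-2)·4²·(8-4)²/(24·100000) = 2/9375 m
Load 2 — triangular load w₀=17 kN/m (0→w₀ over full span):
  y_2 = -w₀x²(L-x)²(x+2L)/(120LEI) = -17·4²·(8-4)²·(4+2·8)/(120·8·100000) = -17/18750 m
Superposition: y = Σ y_i = -13/18750 m ≈ -0.000693 m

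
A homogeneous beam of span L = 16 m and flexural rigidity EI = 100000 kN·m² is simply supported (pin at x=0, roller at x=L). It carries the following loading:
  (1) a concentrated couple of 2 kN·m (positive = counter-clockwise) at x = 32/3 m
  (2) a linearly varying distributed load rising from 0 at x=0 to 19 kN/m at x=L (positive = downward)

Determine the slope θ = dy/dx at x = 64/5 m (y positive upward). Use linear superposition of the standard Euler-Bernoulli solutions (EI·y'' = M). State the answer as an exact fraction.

Load 1 — applied couple M₀=2 kN·m at a=32/3 m (b=L-a=16/3):
  θ_1 = (M₀x²/(2L)-M₀(x-a)+C₁)/EI  [x>a] with C₁=M₀(3b²-L²)/(6L)=-32/9 = (2·(64/5)²/(2·16)-2·((64/5)-(32/3))+(-32/9))/100000 = 17/703125 rad
Load 2 — triangular load w₀=19 kN/m (0→w₀ over full span):
  θ_2 = -w₀(7L⁴-30L²x²+15x⁴)/(360LEI) = -19·(7·16⁴-30·16²·(64/5)²+15·(64/5)⁴)/(360·16·100000) = 230128/17578125 rad
Superposition: θ = Σ θ_i = 25617/1953125 rad ≈ 0.013116 rad

θ(64/5) = 25617/1953125 rad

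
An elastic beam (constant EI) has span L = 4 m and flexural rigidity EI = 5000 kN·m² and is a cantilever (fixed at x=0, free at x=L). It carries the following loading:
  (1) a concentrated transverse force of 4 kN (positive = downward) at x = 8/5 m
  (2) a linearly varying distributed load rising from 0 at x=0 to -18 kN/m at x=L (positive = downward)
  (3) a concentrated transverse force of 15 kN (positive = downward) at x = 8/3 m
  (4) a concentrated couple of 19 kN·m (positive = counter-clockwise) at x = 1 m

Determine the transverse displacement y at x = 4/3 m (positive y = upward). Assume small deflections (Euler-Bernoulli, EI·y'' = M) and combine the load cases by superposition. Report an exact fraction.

y(4/3) = 1729/162000 m

Load 1 — point force P=4 kN at a=8/5 m (b=L-a=12/5):
  y_1 = -Px²(3a-x)/(6EI)  [x≤a] = -4·(4/3)²·(3·(8/5)-(4/3))/(6·5000) = -208/253125 m
Load 2 — triangular load w₀=-18 kN/m (0→w₀ over full span):
  y_2 = (w₀Lx³/12-w₀L²x²/6-w₀x⁵/(120L))/EI = ((-18)·4·(4/3)³/12-(-18)·4²·(4/3)²/6-(-18)·(4/3)⁵/(120·4))/5000 = 3608/253125 m
Load 3 — point force P=15 kN at a=8/3 m (b=L-a=4/3):
  y_3 = -Px²(3a-x)/(6EI)  [x≤a] = -15·(4/3)²·(3·(8/3)-(4/3))/(6·5000) = -4/675 m
Load 4 — applied couple M₀=19 kN·m at a=1 m (b=L-a=3):
  y_4 = M₀a(2x-a)/(2EI)  [x>a] = 19·1·(2·(4/3)-1)/(2·5000) = 19/6000 m
Superposition: y = Σ y_i = 1729/162000 m ≈ 0.010673 m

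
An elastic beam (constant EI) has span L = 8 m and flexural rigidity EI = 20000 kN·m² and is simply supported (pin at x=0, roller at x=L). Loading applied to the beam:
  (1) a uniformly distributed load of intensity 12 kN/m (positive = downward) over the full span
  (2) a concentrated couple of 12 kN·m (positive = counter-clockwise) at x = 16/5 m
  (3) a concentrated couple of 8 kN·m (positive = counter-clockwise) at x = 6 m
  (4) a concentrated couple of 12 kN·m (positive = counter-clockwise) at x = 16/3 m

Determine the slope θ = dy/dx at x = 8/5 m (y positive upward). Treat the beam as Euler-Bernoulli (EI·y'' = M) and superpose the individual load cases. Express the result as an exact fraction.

Load 1 — uniform load w=12 kN/m over full span:
  θ_1 = -w(L³-6Lx²+4x³)/(24EI) = -12·(8³-6·8·(8/5)²+4·(8/5)³)/(24·20000) = -792/78125 rad
Load 2 — applied couple M₀=12 kN·m at a=16/5 m (b=L-a=24/5):
  θ_2 = (M₀x²/(2L)+C₁)/EI  [x≤a] with C₁=M₀(3b²-L²)/(6L)=32/25 = (12·(8/5)²/(2·8)+(32/25))/20000 = 1/6250 rad
Load 3 — applied couple M₀=8 kN·m at a=6 m (b=L-a=2):
  θ_3 = (M₀x²/(2L)+C₁)/EI  [x≤a] with C₁=M₀(3b²-L²)/(6L)=-26/3 = (8·(8/5)²/(2·8)+(-26/3))/20000 = -277/750000 rad
Load 4 — applied couple M₀=12 kN·m at a=16/3 m (b=L-a=8/3):
  θ_4 = (M₀x²/(2L)+C₁)/EI  [x≤a] with C₁=M₀(3b²-L²)/(6L)=-32/3 = (12·(8/5)²/(2·8)+(-32/3))/20000 = -41/93750 rad
Superposition: θ = Σ θ_i = -40441/3750000 rad ≈ -0.010784 rad

θ(8/5) = -40441/3750000 rad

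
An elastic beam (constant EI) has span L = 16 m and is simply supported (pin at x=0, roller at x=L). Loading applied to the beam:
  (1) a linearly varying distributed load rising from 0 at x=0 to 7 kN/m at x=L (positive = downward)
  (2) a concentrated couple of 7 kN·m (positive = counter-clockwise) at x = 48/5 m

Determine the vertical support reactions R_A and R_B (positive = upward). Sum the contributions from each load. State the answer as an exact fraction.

Load 1 — triangular load w₀=7 kN/m (0→w₀ over full span):
  R_A = w₀L/6 = 7·16/6 = 56/3 kN
  R_B = w₀L/3 = 7·16/3 = 112/3 kN
Load 2 — applied couple M₀=7 kN·m at a=48/5 m (b=L-a=32/5):
  R_A = M₀/L = 7/16 kN
  R_B = -M₀/L = -7/16 kN
Superposition: R_A = 917/48 kN, R_B = 1771/48 kN

R_A = 917/48 kN, R_B = 1771/48 kN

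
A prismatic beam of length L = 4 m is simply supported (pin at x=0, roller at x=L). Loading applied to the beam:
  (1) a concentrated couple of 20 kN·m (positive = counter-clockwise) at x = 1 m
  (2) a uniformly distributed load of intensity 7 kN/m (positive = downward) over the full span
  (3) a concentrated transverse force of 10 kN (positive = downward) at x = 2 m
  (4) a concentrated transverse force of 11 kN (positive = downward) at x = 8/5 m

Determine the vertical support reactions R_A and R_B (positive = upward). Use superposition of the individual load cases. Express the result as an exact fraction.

Load 1 — applied couple M₀=20 kN·m at a=1 m (b=L-a=3):
  R_A = M₀/L = 20/4 = 5 kN
  R_B = -M₀/L = -20/4 = -5 kN
Load 2 — uniform load w=7 kN/m over full span:
  R_A = wL/2 = 7·4/2 = 14 kN
  R_B = wL/2 = 7·4/2 = 14 kN
Load 3 — point force P=10 kN at a=2 m (b=L-a=2):
  R_A = Pb/L = 10·2/4 = 5 kN
  R_B = Pa/L = 10·2/4 = 5 kN
Load 4 — point force P=11 kN at a=8/5 m (b=L-a=12/5):
  R_A = Pb/L = 11·(12/5)/4 = 33/5 kN
  R_B = Pa/L = 11·(8/5)/4 = 22/5 kN
Superposition: R_A = 153/5 kN, R_B = 92/5 kN

R_A = 153/5 kN, R_B = 92/5 kN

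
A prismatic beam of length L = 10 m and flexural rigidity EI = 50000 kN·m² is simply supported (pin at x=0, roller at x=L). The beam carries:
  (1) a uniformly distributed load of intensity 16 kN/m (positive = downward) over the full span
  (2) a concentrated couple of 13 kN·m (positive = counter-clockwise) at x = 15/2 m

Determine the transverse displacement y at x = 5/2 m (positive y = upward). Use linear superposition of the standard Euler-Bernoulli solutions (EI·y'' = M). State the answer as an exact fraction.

Load 1 — uniform load w=16 kN/m over full span:
  y_1 = -wx(L³-2Lx²+x³)/(24EI) = -16·(5/2)·(10³-2·10·(5/2)²+(5/2)³)/(24·50000) = -19/640 m
Load 2 — applied couple M₀=13 kN·m at a=15/2 m (b=L-a=5/2):
  y_2 = (M₀x³/(6L)+C₁x)/EI  [x≤a] with C₁=M₀(3b²-L²)/(6L)=-845/48 = (13·(5/2)³/(6·10)+(-845/48)·(5/2))/50000 = -13/16000 m
Superposition: y = Σ y_i = -61/2000 m ≈ -0.030500 m

y(5/2) = -61/2000 m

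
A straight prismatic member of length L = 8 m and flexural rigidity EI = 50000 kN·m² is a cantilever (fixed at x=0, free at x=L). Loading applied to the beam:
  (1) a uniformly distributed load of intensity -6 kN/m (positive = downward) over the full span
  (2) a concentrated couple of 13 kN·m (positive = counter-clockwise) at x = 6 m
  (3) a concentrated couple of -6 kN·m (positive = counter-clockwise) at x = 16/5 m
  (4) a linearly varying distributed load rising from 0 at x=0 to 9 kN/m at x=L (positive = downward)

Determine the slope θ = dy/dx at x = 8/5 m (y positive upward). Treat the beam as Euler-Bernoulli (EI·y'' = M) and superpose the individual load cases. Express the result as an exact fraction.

θ(8/5) = -29/3906250 rad

Load 1 — uniform load w=-6 kN/m over full span:
  θ_1 = -wx(x²-3Lx+3L²)/(6EI) = -(-6)·(8/5)·((8/5)²-3·8·(8/5)+3·8²)/(6·50000) = 1952/390625 rad
Load 2 — applied couple M₀=13 kN·m at a=6 m (b=L-a=2):
  θ_2 = M₀x/EI  [x≤a] = 13·(8/5)/50000 = 13/31250 rad
Load 3 — applied couple M₀=-6 kN·m at a=16/5 m (b=L-a=24/5):
  θ_3 = M₀x/EI  [x≤a] = (-6)·(8/5)/50000 = -3/15625 rad
Load 4 — triangular load w₀=9 kN/m (0→w₀ over full span):
  θ_4 = (w₀Lx²/4-w₀L²x/3-w₀x⁴/(24L))/EI = (9·8·(8/5)²/4-9·8²·(8/5)/3-9·(8/5)⁴/(24·8))/50000 = -10212/1953125 rad
Superposition: θ = Σ θ_i = -29/3906250 rad ≈ -0.000007 rad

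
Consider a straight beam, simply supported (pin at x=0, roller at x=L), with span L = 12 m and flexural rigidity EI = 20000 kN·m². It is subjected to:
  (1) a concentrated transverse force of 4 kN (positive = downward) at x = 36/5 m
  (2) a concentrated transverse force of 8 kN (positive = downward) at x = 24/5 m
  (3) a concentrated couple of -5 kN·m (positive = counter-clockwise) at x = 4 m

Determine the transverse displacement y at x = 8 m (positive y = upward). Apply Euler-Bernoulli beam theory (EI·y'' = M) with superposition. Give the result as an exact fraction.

y(8) = -51749/2812500 m

Load 1 — point force P=4 kN at a=36/5 m (b=L-a=24/5):
  y_1 = -Pa(L-x)(2Lx-a²-x²)/(6LEI)  [x>a] = -4·(36/5)·(12-8)·(2·12·8-(36/5)²-8²)/(6·12·20000) = -476/78125 m
Load 2 — point force P=8 kN at a=24/5 m (b=L-a=36/5):
  y_2 = -Pa(L-x)(2Lx-a²-x²)/(6LEI)  [x>a] = -8·(24/5)·(12-8)·(2·12·8-(24/5)²-8²)/(6·12·20000) = -2624/234375 m
Load 3 — applied couple M₀=-5 kN·m at a=4 m (b=L-a=8):
  y_3 = (M₀x³/(6L)-M₀(x-a)²/2+C₁x)/EI  [x>a] with C₁=M₀(3b²-L²)/(6L)=-10/3 = ((-5)·8³/(6·12)-(-5)·(8-4)²/2+(-10/3)·8)/20000 = -1/900 m
Superposition: y = Σ y_i = -51749/2812500 m ≈ -0.018400 m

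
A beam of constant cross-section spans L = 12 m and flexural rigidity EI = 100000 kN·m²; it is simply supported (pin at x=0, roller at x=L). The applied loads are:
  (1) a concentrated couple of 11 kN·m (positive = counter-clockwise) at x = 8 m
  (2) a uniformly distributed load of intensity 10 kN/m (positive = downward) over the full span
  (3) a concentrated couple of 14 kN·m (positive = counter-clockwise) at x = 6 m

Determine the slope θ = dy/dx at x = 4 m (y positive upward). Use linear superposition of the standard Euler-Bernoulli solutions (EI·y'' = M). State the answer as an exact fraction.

θ(4) = -211/60000 rad

Load 1 — applied couple M₀=11 kN·m at a=8 m (b=L-a=4):
  θ_1 = (M₀x²/(2L)+C₁)/EI  [x≤a] with C₁=M₀(3b²-L²)/(6L)=-44/3 = (11·4²/(2·12)+(-44/3))/100000 = -11/150000 rad
Load 2 — uniform load w=10 kN/m over full span:
  θ_2 = -w(L³-6Lx²+4x³)/(24EI) = -10·(12³-6·12·4²+4·4³)/(24·100000) = -13/3750 rad
Load 3 — applied couple M₀=14 kN·m at a=6 m (b=L-a=6):
  θ_3 = (M₀x²/(2L)+C₁)/EI  [x≤a] with C₁=M₀(3b²-L²)/(6L)=-7 = (14·4²/(2·12)+(-7))/100000 = 7/300000 rad
Superposition: θ = Σ θ_i = -211/60000 rad ≈ -0.003517 rad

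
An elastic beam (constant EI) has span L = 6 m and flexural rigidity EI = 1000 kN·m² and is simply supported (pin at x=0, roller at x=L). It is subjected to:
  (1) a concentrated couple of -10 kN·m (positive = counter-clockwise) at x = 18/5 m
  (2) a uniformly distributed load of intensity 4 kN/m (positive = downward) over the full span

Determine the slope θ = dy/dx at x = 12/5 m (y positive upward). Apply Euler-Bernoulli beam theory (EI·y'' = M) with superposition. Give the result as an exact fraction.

Load 1 — applied couple M₀=-10 kN·m at a=18/5 m (b=L-a=12/5):
  θ_1 = (M₀x²/(2L)+C₁)/EI  [x≤a] with C₁=M₀(3b²-L²)/(6L)=26/5 = ((-10)·(12/5)²/(2·6)+(26/5))/1000 = 1/2500 rad
Load 2 — uniform load w=4 kN/m over full span:
  θ_2 = -w(L³-6Lx²+4x³)/(24EI) = -4·(6³-6·6·(12/5)²+4·(12/5)³)/(24·1000) = -333/31250 rad
Superposition: θ = Σ θ_i = -641/62500 rad ≈ -0.010256 rad

θ(12/5) = -641/62500 rad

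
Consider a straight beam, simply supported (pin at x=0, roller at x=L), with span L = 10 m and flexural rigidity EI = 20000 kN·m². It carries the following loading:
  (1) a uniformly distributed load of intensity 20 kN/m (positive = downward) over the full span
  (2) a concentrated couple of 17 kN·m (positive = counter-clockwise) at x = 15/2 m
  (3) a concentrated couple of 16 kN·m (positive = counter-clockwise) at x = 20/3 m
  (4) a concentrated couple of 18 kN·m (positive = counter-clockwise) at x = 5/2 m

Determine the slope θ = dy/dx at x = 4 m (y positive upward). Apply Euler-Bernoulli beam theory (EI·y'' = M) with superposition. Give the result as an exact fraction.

θ(4) = -182189/14400000 rad

Load 1 — uniform load w=20 kN/m over full span:
  θ_1 = -w(L³-6Lx²+4x³)/(24EI) = -20·(10³-6·10·4²+4·4³)/(24·20000) = -37/3000 rad
Load 2 — applied couple M₀=17 kN·m at a=15/2 m (b=L-a=5/2):
  θ_2 = (M₀x²/(2L)+C₁)/EI  [x≤a] with C₁=M₀(3b²-L²)/(6L)=-1105/48 = (17·4²/(2·10)+(-1105/48))/20000 = -2261/4800000 rad
Load 3 — applied couple M₀=16 kN·m at a=20/3 m (b=L-a=10/3):
  θ_3 = (M₀x²/(2L)+C₁)/EI  [x≤a] with C₁=M₀(3b²-L²)/(6L)=-160/9 = (16·4²/(2·10)+(-160/9))/20000 = -7/28125 rad
Load 4 — applied couple M₀=18 kN·m at a=5/2 m (b=L-a=15/2):
  θ_4 = (M₀x²/(2L)-M₀(x-a)+C₁)/EI  [x>a] with C₁=M₀(3b²-L²)/(6L)=165/8 = (18·4²/(2·10)-18·(4-(5/2))+(165/8))/20000 = 321/800000 rad
Superposition: θ = Σ θ_i = -182189/14400000 rad ≈ -0.012652 rad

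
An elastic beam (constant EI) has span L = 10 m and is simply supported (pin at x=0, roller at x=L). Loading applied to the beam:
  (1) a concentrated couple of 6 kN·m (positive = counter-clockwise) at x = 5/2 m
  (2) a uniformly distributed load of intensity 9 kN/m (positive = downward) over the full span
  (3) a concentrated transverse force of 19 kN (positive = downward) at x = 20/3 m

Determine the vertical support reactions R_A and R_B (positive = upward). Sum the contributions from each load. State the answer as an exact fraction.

Load 1 — applied couple M₀=6 kN·m at a=5/2 m (b=L-a=15/2):
  R_A = M₀/L = 6/10 = 3/5 kN
  R_B = -M₀/L = -6/10 = -3/5 kN
Load 2 — uniform load w=9 kN/m over full span:
  R_A = wL/2 = 9·10/2 = 45 kN
  R_B = wL/2 = 9·10/2 = 45 kN
Load 3 — point force P=19 kN at a=20/3 m (b=L-a=10/3):
  R_A = Pb/L = 19·(10/3)/10 = 19/3 kN
  R_B = Pa/L = 19·(20/3)/10 = 38/3 kN
Superposition: R_A = 779/15 kN, R_B = 856/15 kN

R_A = 779/15 kN, R_B = 856/15 kN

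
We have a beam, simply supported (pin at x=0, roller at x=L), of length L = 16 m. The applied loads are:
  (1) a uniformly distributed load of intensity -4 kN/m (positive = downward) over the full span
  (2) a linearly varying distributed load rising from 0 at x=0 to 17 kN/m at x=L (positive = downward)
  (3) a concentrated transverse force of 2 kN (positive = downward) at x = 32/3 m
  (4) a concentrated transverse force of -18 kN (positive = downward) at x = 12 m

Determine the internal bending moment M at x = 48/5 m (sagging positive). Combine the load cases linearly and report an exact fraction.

Load 1 — uniform load w=-4 kN/m over full span:
  M_1 = wx(L-x)/2 = (-4)·(48/5)·(16-(48/5))/2 = -3072/25 kN·m
Load 2 — triangular load w₀=17 kN/m (0→w₀ over full span):
  M_2 = w₀Lx/6 - w₀x³/(6L) = 17·16·(48/5)/6 - 17·(48/5)³/(6·16) = 34816/125 kN·m
Load 3 — point force P=2 kN at a=32/3 m (b=L-a=16/3):
  M_3 = Pbx/L  [x≤a] = 2·(16/3)·(48/5)/16 = 32/5 kN·m
Load 4 — point force P=-18 kN at a=12 m (b=L-a=4):
  M_4 = Pbx/L  [x≤a] = (-18)·4·(48/5)/16 = -216/5 kN·m
Superposition: M = Σ M_i = 14856/125 kN·m ≈ 118.848000 kN·m

M(48/5) = 14856/125 kN·m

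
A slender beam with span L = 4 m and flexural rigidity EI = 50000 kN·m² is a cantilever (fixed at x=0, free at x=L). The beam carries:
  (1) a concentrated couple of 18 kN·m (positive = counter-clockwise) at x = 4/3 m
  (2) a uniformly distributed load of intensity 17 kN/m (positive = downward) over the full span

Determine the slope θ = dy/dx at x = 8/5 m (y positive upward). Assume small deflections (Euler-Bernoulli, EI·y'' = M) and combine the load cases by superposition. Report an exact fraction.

Load 1 — applied couple M₀=18 kN·m at a=4/3 m (b=L-a=8/3):
  θ_1 = M₀a/EI  [x>a] = 18·(4/3)/50000 = 3/6250 rad
Load 2 — uniform load w=17 kN/m over full span:
  θ_2 = -wx(x²-3Lx+3L²)/(6EI) = -17·(8/5)·((8/5)²-3·4·(8/5)+3·4²)/(6·50000) = -3332/1171875 rad
Superposition: θ = Σ θ_i = -5539/2343750 rad ≈ -0.002363 rad

θ(8/5) = -5539/2343750 rad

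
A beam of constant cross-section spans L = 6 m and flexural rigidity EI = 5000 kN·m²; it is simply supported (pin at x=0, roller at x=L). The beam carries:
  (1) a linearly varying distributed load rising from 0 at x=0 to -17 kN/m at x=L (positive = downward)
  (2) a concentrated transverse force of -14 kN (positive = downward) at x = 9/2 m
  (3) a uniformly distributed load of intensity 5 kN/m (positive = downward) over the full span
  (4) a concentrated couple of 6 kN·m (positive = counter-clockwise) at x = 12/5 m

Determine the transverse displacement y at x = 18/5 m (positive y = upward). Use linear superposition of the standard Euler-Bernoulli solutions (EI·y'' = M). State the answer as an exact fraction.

y(18/5) = 13451967/625000000 m

Load 1 — triangular load w₀=-17 kN/m (0→w₀ over full span):
  y_1 = -w₀x(7L⁴-10L²x²+3x⁴)/(360LEI) = -(-17)·(18/5)·(7·6⁴-10·6²·(18/5)²+3·(18/5)⁴)/(360·6·5000) = 271728/9765625 m
Load 2 — point force P=-14 kN at a=9/2 m (b=L-a=3/2):
  y_2 = -Pbx(L²-b²-x²)/(6LEI)  [x≤a] = -(-14)·(3/2)·(18/5)·(6²-(3/2)²-(18/5)²)/(6·6·5000) = 43659/5000000 m
Load 3 — uniform load w=5 kN/m over full span:
  y_3 = -wx(L³-2Lx²+x³)/(24EI) = -5·(18/5)·(6³-2·6·(18/5)²+(18/5)³)/(24·5000) = -2511/156250 m
Load 4 — applied couple M₀=6 kN·m at a=12/5 m (b=L-a=18/5):
  y_4 = (M₀x³/(6L)-M₀(x-a)²/2+C₁x)/EI  [x>a] with C₁=M₀(3b²-L²)/(6L)=12/25 = (6·(18/5)³/(6·6)-6·((18/5)-(12/5))²/2+(12/25)·(18/5))/5000 = 81/78125 m
Superposition: y = Σ y_i = 13451967/625000000 m ≈ 0.021523 m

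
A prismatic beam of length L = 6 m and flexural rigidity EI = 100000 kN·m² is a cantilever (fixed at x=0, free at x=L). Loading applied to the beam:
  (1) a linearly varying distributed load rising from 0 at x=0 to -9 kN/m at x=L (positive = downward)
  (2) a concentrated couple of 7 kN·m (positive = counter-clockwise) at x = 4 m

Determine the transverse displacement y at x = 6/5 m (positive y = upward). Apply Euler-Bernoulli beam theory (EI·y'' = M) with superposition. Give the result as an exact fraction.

Load 1 — triangular load w₀=-9 kN/m (0→w₀ over full span):
  y_1 = (w₀Lx³/12-w₀L²x²/6-w₀x⁵/(120L))/EI = ((-9)·6·(6/5)³/12-(-9)·6²·(6/5)²/6-(-9)·(6/5)⁵/(120·6))/100000 = 546993/781250000 m
Load 2 — applied couple M₀=7 kN·m at a=4 m (b=L-a=2):
  y_2 = M₀x²/(2EI)  [x≤a] = 7·(6/5)²/(2·100000) = 63/1250000 m
Superposition: y = Σ y_i = 36648/48828125 m ≈ 0.000751 m

y(6/5) = 36648/48828125 m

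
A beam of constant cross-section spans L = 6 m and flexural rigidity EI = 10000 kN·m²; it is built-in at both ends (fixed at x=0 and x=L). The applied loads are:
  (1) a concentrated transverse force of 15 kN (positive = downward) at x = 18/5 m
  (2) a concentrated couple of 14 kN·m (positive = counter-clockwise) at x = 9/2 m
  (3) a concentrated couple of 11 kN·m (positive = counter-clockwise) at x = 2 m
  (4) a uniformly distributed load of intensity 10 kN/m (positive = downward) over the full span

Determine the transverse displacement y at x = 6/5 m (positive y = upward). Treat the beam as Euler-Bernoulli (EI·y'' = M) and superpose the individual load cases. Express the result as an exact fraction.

Load 1 — point force P=15 kN at a=18/5 m (b=L-a=12/5):
  y_1 = -Pb²x²(3aL-(3a+b)x)/(6L³EI)  [x≤a] = -15·(12/5)²·(6/5)²·(3·(18/5)·6-(3·(18/5)+(12/5))·(6/5))/(6·6³·10000) = -918/1953125 m
Load 2 — applied couple M₀=14 kN·m at a=9/2 m (b=L-a=3/2):
  y_2 = (R_Ax³/6 - M_Ax²/2)/EI  [x≤a] with R_A=21/8, M_A=35/8 = ((21/8)·(6/5)³/6 - (35/8)·(6/5)²/2)/10000 = -1197/5000000 m
Load 3 — applied couple M₀=11 kN·m at a=2 m (b=L-a=4):
  y_3 = (R_Ax³/6 - M_Ax²/2)/EI  [x≤a] with R_A=22/9, M_A=0 = ((22/9)·(6/5)³/6 - 0·(6/5)²/2)/10000 = 11/156250 m
Load 4 — uniform load w=10 kN/m over full span:
  y_4 = -wx²(L-x)²/(24EI) = -10·(6/5)²·(6-(6/5))²/(24·10000) = -108/78125 m
Superposition: y = Σ y_i = -252677/125000000 m ≈ -0.002021 m

y(6/5) = -252677/125000000 m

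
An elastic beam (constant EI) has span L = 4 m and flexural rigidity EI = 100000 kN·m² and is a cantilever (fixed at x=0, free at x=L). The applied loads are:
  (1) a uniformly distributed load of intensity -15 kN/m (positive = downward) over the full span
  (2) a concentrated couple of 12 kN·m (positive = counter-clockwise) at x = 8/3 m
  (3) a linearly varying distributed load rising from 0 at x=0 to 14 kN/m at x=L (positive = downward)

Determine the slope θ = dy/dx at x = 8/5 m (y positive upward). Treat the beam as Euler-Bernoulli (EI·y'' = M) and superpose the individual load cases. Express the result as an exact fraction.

θ(8/5) = 1173/1953125 rad

Load 1 — uniform load w=-15 kN/m over full span:
  θ_1 = -wx(x²-3Lx+3L²)/(6EI) = -(-15)·(8/5)·((8/5)²-3·4·(8/5)+3·4²)/(6·100000) = 98/78125 rad
Load 2 — applied couple M₀=12 kN·m at a=8/3 m (b=L-a=4/3):
  θ_2 = M₀x/EI  [x≤a] = 12·(8/5)/100000 = 3/15625 rad
Load 3 — triangular load w₀=14 kN/m (0→w₀ over full span):
  θ_3 = (w₀Lx²/4-w₀L²x/3-w₀x⁴/(24L))/EI = (14·4·(8/5)²/4-14·4²·(8/5)/3-14·(8/5)⁴/(24·4))/100000 = -1652/1953125 rad
Superposition: θ = Σ θ_i = 1173/1953125 rad ≈ 0.000601 rad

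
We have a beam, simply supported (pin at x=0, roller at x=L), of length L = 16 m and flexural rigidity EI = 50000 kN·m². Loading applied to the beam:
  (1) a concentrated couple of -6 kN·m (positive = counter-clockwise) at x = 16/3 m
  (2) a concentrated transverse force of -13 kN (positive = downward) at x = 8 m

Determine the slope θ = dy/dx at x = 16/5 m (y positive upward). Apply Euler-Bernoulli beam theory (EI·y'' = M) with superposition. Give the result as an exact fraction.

Load 1 — applied couple M₀=-6 kN·m at a=16/3 m (b=L-a=32/3):
  θ_1 = (M₀x²/(2L)+C₁)/EI  [x≤a] with C₁=M₀(3b²-L²)/(6L)=-16/3 = ((-6)·(16/5)²/(2·16)+(-16/3))/50000 = -34/234375 rad
Load 2 — point force P=-13 kN at a=8 m (b=L-a=8):
  θ_2 = -Pb(L²-b²-3x²)/(6LEI)  [x≤a] = -(-13)·8·(16²-8²-3·(16/5)²)/(6·16·50000) = 273/78125 rad
Superposition: θ = Σ θ_i = 157/46875 rad ≈ 0.003349 rad

θ(16/5) = 157/46875 rad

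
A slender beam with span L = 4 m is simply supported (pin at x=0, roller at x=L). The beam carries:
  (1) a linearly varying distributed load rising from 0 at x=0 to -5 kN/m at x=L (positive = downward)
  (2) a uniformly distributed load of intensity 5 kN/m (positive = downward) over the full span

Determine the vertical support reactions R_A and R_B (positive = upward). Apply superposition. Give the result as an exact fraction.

R_A = 20/3 kN, R_B = 10/3 kN

Load 1 — triangular load w₀=-5 kN/m (0→w₀ over full span):
  R_A = w₀L/6 = (-5)·4/6 = -10/3 kN
  R_B = w₀L/3 = (-5)·4/3 = -20/3 kN
Load 2 — uniform load w=5 kN/m over full span:
  R_A = wL/2 = 5·4/2 = 10 kN
  R_B = wL/2 = 5·4/2 = 10 kN
Superposition: R_A = 20/3 kN, R_B = 10/3 kN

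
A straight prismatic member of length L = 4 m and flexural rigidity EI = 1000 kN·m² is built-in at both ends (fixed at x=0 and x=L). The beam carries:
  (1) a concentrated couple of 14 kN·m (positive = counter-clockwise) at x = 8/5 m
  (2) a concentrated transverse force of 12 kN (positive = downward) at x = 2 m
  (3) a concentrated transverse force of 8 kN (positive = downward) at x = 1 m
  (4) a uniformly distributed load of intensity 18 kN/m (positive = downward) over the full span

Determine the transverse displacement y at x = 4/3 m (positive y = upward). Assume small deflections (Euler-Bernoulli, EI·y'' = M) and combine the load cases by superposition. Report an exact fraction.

y(4/3) = -3374/253125 m

Load 1 — applied couple M₀=14 kN·m at a=8/5 m (b=L-a=12/5):
  y_1 = (R_Ax³/6 - M_Ax²/2)/EI  [x≤a] with R_A=126/25, M_A=42/25 = ((126/25)·(4/3)³/6 - (42/25)·(4/3)²/2)/1000 = 14/28125 m
Load 2 — point force P=12 kN at a=2 m (b=L-a=2):
  y_2 = -Pb²x²(3aL-(3a+b)x)/(6L³EI)  [x≤a] = -12·2²·(4/3)²·(3·2·4-(3·2+2)·(4/3))/(6·4³·1000) = -2/675 m
Load 3 — point force P=8 kN at a=1 m (b=L-a=3):
  y_3 = -Pa²(L-x)²(3bL-(3b+a)(L-x))/(6L³EI)  [x>a] = -8·1²·(4-(4/3))²·(3·3·4-(3·3+1)·(4-(4/3)))/(6·4³·1000) = -14/10125 m
Load 4 — uniform load w=18 kN/m over full span:
  y_4 = -wx²(L-x)²/(24EI) = -18·(4/3)²·(4-(4/3))²/(24·1000) = -32/3375 m
Superposition: y = Σ y_i = -3374/253125 m ≈ -0.013329 m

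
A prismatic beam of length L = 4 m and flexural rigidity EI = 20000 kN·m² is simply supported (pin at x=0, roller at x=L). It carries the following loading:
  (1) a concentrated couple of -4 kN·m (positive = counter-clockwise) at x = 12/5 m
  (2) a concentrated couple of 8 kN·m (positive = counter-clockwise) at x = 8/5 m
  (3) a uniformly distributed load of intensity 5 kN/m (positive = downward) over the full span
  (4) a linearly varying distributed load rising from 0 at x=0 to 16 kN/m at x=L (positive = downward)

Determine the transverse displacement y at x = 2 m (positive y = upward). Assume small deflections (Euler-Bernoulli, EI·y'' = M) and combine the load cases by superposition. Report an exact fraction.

y(2) = -1463/750000 m

Load 1 — applied couple M₀=-4 kN·m at a=12/5 m (b=L-a=8/5):
  y_1 = (M₀x³/(6L)+C₁x)/EI  [x≤a] with C₁=M₀(3b²-L²)/(6L)=104/75 = ((-4)·2³/(6·4)+(104/75)·2)/20000 = 9/125000 m
Load 2 — applied couple M₀=8 kN·m at a=8/5 m (b=L-a=12/5):
  y_2 = (M₀x³/(6L)-M₀(x-a)²/2+C₁x)/EI  [x>a] with C₁=M₀(3b²-L²)/(6L)=32/75 = (8·2³/(6·4)-8·(2-(8/5))²/2+(32/75)·2)/20000 = 9/62500 m
Load 3 — uniform load w=5 kN/m over full span:
  y_3 = -wx(L³-2Lx²+x³)/(24EI) = -5·2·(4³-2·4·2²+2³)/(24·20000) = -1/1200 m
Load 4 — triangular load w₀=16 kN/m (0→w₀ over full span):
  y_4 = -w₀x(7L⁴-10L²x²+3x⁴)/(360LEI) = -16·2·(7·4⁴-10·4²·2²+3·2⁴)/(360·4·20000) = -1/750 m
Superposition: y = Σ y_i = -1463/750000 m ≈ -0.001951 m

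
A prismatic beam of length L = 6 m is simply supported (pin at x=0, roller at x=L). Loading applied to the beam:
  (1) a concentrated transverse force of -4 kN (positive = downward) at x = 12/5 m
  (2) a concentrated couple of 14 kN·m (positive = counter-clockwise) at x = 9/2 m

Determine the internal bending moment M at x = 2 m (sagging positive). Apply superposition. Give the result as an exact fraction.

Load 1 — point force P=-4 kN at a=12/5 m (b=L-a=18/5):
  M_1 = Pbx/L  [x≤a] = (-4)·(18/5)·2/6 = -24/5 kN·m
Load 2 — applied couple M₀=14 kN·m at a=9/2 m (b=L-a=3/2):
  M_2 = M₀x/L  [x≤a] = 14·2/6 = 14/3 kN·m
Superposition: M = Σ M_i = -2/15 kN·m ≈ -0.133333 kN·m

M(2) = -2/15 kN·m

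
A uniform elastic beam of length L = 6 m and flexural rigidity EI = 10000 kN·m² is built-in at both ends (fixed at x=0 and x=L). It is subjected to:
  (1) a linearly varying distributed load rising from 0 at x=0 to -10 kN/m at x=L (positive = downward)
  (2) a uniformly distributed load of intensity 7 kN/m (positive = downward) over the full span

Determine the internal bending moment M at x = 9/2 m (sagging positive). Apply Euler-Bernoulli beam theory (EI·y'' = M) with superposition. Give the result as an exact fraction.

Load 1 — triangular load w₀=-10 kN/m (0→w₀ over full span):
  M_1 = 3w₀Lx/20 - w₀L²/30 - w₀x³/(6L) = 3·(-10)·6·(9/2)/20 - (-10)·6²/30 - (-10)·(9/2)³/(6·6) = -51/16 kN·m
Load 2 — uniform load w=7 kN/m over full span:
  M_2 = wLx/2 - wL²/12 - wx²/2 = 7·6·(9/2)/2 - 7·6²/12 - 7·(9/2)²/2 = 21/8 kN·m
Superposition: M = Σ M_i = -9/16 kN·m ≈ -0.562500 kN·m

M(9/2) = -9/16 kN·m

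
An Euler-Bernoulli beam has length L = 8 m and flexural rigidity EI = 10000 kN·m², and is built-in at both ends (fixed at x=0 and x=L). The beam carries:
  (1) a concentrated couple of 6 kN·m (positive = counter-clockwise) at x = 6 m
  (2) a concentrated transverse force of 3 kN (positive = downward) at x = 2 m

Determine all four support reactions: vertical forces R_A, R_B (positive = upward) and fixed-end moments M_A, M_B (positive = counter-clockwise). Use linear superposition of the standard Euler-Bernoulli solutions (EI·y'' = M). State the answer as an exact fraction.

Load 1 — applied couple M₀=6 kN·m at a=6 m (b=L-a=2):
  R_A = 6M₀ab/L³ = 6·6·6·2/8³ = 27/32 kN
  M_A = M₀b(2a-b)/L² = 6·2·(2·6-2)/8² = 15/8 kN·m
  R_B = -6M₀ab/L³ = -6·6·6·2/8³ = -27/32 kN
  M_B = M₀a(2b-a)/L² = 6·6·(2·2-6)/8² = -9/8 kN·m
Load 2 — point force P=3 kN at a=2 m (b=L-a=6):
  R_A = Pb²(3a+b)/L³ = 3·6²·(3·2+6)/8³ = 81/32 kN
  M_A = Pab²/L² = 3·2·6²/8² = 27/8 kN·m
  R_B = Pa²(a+3b)/L³ = 3·2²·(2+3·6)/8³ = 15/32 kN
  M_B = -Pa²b/L² = -3·2²·6/8² = -9/8 kN·m
Superposition: R_A = 27/8 kN, M_A = 21/4 kN·m, R_B = -3/8 kN, M_B = -9/4 kN·m

R_A = 27/8 kN, M_A = 21/4 kN·m, R_B = -3/8 kN, M_B = -9/4 kN·m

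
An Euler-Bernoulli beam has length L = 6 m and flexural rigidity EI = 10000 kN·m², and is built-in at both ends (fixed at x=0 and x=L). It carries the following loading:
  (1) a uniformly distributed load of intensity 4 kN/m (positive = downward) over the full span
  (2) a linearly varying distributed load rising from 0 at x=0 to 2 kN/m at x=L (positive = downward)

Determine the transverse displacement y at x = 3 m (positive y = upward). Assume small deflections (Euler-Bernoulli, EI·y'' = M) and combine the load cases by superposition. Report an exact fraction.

Load 1 — uniform load w=4 kN/m over full span:
  y_1 = -wx²(L-x)²/(24EI) = -4·3²·(6-3)²/(24·10000) = -27/20000 m
Load 2 — triangular load w₀=2 kN/m (0→w₀ over full span):
  y_2 = -w₀x²(L-x)²(x+2L)/(120LEI) = -2·3²·(6-3)²·(3+2·6)/(120·6·10000) = -27/80000 m
Superposition: y = Σ y_i = -27/16000 m ≈ -0.001687 m

y(3) = -27/16000 m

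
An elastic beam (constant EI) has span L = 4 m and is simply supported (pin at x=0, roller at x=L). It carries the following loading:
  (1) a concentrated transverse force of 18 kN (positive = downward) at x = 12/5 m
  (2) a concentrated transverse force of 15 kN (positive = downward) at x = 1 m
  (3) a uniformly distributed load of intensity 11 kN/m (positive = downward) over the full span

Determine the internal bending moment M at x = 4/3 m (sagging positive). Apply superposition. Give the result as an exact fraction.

Load 1 — point force P=18 kN at a=12/5 m (b=L-a=8/5):
  M_1 = Pbx/L  [x≤a] = 18·(8/5)·(4/3)/4 = 48/5 kN·m
Load 2 — point force P=15 kN at a=1 m (b=L-a=3):
  M_2 = Pa(L-x)/L  [x>a] = 15·1·(4-(4/3))/4 = 10 kN·m
Load 3 — uniform load w=11 kN/m over full span:
  M_3 = wx(L-x)/2 = 11·(4/3)·(4-(4/3))/2 = 176/9 kN·m
Superposition: M = Σ M_i = 1762/45 kN·m ≈ 39.155556 kN·m

M(4/3) = 1762/45 kN·m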